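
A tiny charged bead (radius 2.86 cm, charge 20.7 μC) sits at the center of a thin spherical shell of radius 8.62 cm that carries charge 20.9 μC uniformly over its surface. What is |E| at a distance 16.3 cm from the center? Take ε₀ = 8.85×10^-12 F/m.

Use a concentric Gaussian sphere at r = 16.3 cm (r > 8.62 cm, enclosing both).
Q_enc = (20.7 μC) + (20.9 μC) = 4.16×10^-5 C.
Since E is radial and uniform over the Gaussian sphere, Φ = E·4πr² = Q_enc/ε₀.
E = |Q_enc|/(4πε₀r²) = (4.16×10^-5)/(4π·8.85×10^-12·(0.163)²) = 1.41×10^7 N/C.

|E| ≈ 1.41e7 N/C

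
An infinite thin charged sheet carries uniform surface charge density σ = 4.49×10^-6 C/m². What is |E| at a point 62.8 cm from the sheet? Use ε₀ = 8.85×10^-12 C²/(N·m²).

2.54×10^5 N/C

The symmetry is planar: E is normal to the sheet and the same magnitude on both sides. Take a pillbox straddling the sheet with end-cap area A.
Only the two end caps contribute flux: Φ = 2EA. With Q_enc = σA, Gauss's law gives E = |σ|/(2ε₀).
E = |σ|/(2ε₀) = (4.49e-6)/(2·8.85×10^-12) = 2.54×10^5 N/C.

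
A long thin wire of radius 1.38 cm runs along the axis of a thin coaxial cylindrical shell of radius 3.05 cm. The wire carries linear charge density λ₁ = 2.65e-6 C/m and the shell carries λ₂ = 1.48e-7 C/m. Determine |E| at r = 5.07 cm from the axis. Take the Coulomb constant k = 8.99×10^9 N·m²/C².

Take a coaxial cylindrical Gaussian surface of radius r = 5.07 cm and length L (r > 3.05 cm, enclosing both).
λ_enc = λ₁ + λ₂ = (2.65×10^-6) + (1.48e-7) = 2.798e-6 C/m.
Gauss's law: E·2πrL = λ_enc L/ε₀.
E = 2k|λ_enc|/r = 2(8.99×10^9)(2.798×10^-6)/(0.0507) = 9.92e5 N/C.

E ≈ 9.92×10^5 N/C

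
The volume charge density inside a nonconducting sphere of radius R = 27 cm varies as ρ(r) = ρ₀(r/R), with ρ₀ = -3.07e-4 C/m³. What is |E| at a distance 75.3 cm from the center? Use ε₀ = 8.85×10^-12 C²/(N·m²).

3.01×10^5 N/C

Use a concentric Gaussian sphere at r = 75.3 cm (r > R, all charge enclosed).
Q_enc = 4π ∫₀^R ρ₀(r'/R)^1 r'² dr' = 4πρ₀R³/4 = -1.898e-5 C.
Applying ∮E·dA = Q_enc/ε₀ with Φ = E(4πr²):
E = |Q_enc|/(4πε₀r²) = (1.898×10^-5)/(4π·8.85×10^-12·(0.753)²) = 3.01e5 N/C.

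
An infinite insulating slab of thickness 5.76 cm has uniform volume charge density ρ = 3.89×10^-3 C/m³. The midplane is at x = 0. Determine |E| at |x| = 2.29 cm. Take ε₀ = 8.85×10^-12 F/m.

By symmetry E is perpendicular to the slab. A Gaussian pillbox from −2.29 cm to +2.29 cm (face area A) lies entirely within the slab.
Q_enc = ρ·(2x)·A and flux = 2EA, so 2EA = 2ρxA/ε₀ ⇒ E = |ρ|x/ε₀.
E = (3.89e-3)(0.0229)/(8.85×10^-12) = 1.01e7 N/C.

|E| = 1.01×10^7 N/C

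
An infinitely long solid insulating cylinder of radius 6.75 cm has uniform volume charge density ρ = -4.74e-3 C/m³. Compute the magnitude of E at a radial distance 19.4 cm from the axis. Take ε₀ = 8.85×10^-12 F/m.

Coaxial Gaussian cylinder, radius r = 19.4 cm, length L (r > 6.75 cm, full cross-section enclosed).
λ_enc = ρ·πR² = (-4.74×10^-3)π(0.0675)² = -6.785e-5 C/m.
Since E is radial and uniform over the curved surface, Φ = E·2πrL = Q_enc/ε₀ = λ_enc L/ε₀.
E = |λ_enc|/(2πε₀r) = (6.785×10^-5)/(2π·8.85×10^-12·0.194) = 6.29×10^6 N/C.

E ≈ 6.29×10^6 N/C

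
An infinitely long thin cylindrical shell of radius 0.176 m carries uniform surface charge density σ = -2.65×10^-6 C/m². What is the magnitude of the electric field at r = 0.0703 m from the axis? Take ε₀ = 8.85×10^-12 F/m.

E = 0 (no enclosed charge)

Choose a coaxial cylinder of radius r = 0.0703 m (arbitrary length L) as the Gaussian surface (r < 0.176 m, inside the shell).
All the surface charge lies outside this cylinder: Q_enc = 0, hence E = 0.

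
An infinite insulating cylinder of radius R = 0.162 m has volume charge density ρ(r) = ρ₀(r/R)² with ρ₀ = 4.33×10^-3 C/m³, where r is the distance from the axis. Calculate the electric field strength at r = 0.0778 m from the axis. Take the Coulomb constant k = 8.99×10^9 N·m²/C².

E ≈ 2.19×10^6 N/C

Coaxial Gaussian cylinder, radius r = 0.0778 m, length L (r < R).
λ_enc = ∫₀^r ρ(r')·2πr' dr' = (2πρ₀/R²)·r^4/4 = 9.495×10^-6 C/m.
Applying ∮E·dA = Q_enc/ε₀ with the end caps contributing no flux:
E = 2k|λ_enc|/r = 2(8.99×10^9)(9.495×10^-6)/(0.0778) = 2.19×10^6 N/C.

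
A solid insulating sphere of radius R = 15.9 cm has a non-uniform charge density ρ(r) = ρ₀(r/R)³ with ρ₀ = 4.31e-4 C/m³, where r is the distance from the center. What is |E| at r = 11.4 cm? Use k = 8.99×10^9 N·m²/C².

By spherical symmetry E is radial; choose a Gaussian sphere of radius r = 11.4 cm (r < R).
Q_enc = ∫₀^r ρ(r')·4πr'² dr' = (4πρ₀/R³) ∫₀^r r'^5 dr' = 4πρ₀ r^6/(6·R³) = 4.929×10^-7 C.
By Gauss's law, ∮E·dA = E·4πr² = Q_enc/ε₀.
E = k|Q_enc|/r² = (8.99×10^9)(4.929×10^-7)/(0.114)² = 3.41×10^5 N/C.

E ≈ 3.41×10^5 N/C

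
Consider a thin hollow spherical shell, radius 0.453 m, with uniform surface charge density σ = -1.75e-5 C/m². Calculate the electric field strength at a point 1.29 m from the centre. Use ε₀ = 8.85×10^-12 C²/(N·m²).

By spherical symmetry E is radial; choose a Gaussian sphere of radius r = 1.29 m (r > 0.453 m).
The entire shell is enclosed: Q_enc = σ·4πR² = (-1.75×10^-5)·4π·(0.453)² = -4.513e-5 C.
Applying ∮E·dA = Q_enc/ε₀ with Φ = E(4πr²):
E = |Q_enc|/(4πε₀r²) = (4.513×10^-5)/(4π·8.85×10^-12·(1.29)²) = 2.44×10^5 N/C.

|E| = 2.44e5 N/C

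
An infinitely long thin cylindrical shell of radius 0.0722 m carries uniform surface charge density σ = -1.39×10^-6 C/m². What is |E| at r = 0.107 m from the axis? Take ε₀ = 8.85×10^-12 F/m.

Coaxial Gaussian cylinder, radius r = 0.107 m, length L (r > 0.0722 m).
The whole shell is enclosed: λ_enc = σ·2πR = (-1.39×10^-6)·2π·(0.0722) = -6.306e-7 C/m.
Since E is radial and uniform over the curved surface, Φ = E·2πrL = Q_enc/ε₀ = λ_enc L/ε₀.
E = |λ_enc|/(2πε₀r) = (6.306×10^-7)/(2π·8.85×10^-12·0.107) = 1.06×10^5 N/C.

E ≈ 1.06e5 N/C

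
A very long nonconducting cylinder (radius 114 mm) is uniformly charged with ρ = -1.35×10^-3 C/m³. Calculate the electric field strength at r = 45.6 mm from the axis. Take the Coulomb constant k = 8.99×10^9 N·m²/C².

Coaxial Gaussian cylinder, radius r = 45.6 mm, length L (r < R).
Enclosed charge per unit length: λ_enc = ρ·πr² = (-1.35×10^-3)π(0.0456)² = -8.819×10^-6 C/m.
By Gauss's law (flux through the curved wall only), E·2πrL = λ_enc L/ε₀.
E = 2k|λ_enc|/r = 2(8.99×10^9)(8.819×10^-6)/(0.0456) = 3.48×10^6 N/C.

|E| = 3.48e6 V/m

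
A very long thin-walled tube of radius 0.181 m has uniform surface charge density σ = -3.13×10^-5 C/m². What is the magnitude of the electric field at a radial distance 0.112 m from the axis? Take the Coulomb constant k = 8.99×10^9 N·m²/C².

By cylindrical symmetry E is radial; use a coaxial Gaussian cylinder of radius 0.112 m and length L (r < 0.181 m, inside the shell).
No charge is enclosed, so Gauss's law gives E·2πrL = 0 ⇒ E = 0.

|E| = 0 N/C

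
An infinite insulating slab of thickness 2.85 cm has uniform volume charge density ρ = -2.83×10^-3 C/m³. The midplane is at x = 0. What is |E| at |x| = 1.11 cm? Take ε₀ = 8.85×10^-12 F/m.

By symmetry E is perpendicular to the slab. A Gaussian pillbox from −1.11 cm to +1.11 cm (face area A) lies entirely within the slab.
Q_enc = ρ·(2x)·A and flux = 2EA, so 2EA = 2ρxA/ε₀ ⇒ E = |ρ|x/ε₀.
E = (2.83×10^-3)(0.0111)/(8.85×10^-12) = 3.55e6 N/C.

3.55e6 N/C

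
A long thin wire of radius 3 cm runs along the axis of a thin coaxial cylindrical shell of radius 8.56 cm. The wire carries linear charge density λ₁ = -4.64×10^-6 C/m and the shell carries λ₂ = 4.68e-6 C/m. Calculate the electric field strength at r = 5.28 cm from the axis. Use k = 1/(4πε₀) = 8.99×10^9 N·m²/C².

E = 1.58e6 N/C

By cylindrical symmetry E is radial; use a coaxial Gaussian cylinder of radius 5.28 cm and length L (between the conductors, 3 cm < r < 8.56 cm).
Only the inner wire is enclosed; the outer shell contributes nothing inside itself. λ_enc = λ₁ = -4.64×10^-6 C/m.
Gauss's law: E·2πrL = λ_enc L/ε₀.
E = 2k|λ_enc|/r = 2(8.99×10^9)(4.64×10^-6)/(0.0528) = 1.58×10^6 N/C.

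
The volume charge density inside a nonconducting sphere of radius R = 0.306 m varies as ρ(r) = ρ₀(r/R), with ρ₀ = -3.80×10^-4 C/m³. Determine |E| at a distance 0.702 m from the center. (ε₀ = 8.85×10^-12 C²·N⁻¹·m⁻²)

Use a concentric Gaussian sphere at r = 0.702 m (r > R, all charge enclosed).
Q_enc = 4π ∫₀^R ρ₀(r'/R)^1 r'² dr' = 4πρ₀R³/4 = -3.421e-5 C.
Gauss's law: E·4πr² = Q_enc/ε₀.
E = |Q_enc|/(4πε₀r²) = (3.421e-5)/(4π·8.85×10^-12·(0.702)²) = 6.24×10^5 N/C.

|E| = 6.24×10^5 N/C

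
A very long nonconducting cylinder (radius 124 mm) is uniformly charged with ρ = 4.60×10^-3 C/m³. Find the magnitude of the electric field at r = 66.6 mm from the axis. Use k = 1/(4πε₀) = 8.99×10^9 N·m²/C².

By cylindrical symmetry E is radial; use a coaxial Gaussian cylinder of radius 66.6 mm and length L (r < R).
Charge inside radius r per length L is ρ·πr²·L, so λ_enc = ρπr² = 6.41e-5 C/m.
By Gauss's law (flux through the curved wall only), E·2πrL = λ_enc L/ε₀.
E = 2k|λ_enc|/r = 2(8.99×10^9)(6.41×10^-5)/(0.0666) = 1.73e7 N/C.

1.73e7 N/C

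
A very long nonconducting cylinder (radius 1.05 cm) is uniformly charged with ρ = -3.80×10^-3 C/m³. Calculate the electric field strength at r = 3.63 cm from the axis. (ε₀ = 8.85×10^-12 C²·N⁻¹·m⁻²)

6.52e5 N/C

Take a coaxial cylindrical Gaussian surface of radius r = 3.63 cm and length L (r > 1.05 cm, full cross-section enclosed).
λ_enc = ρ·πR² = (-3.80×10^-3)π(0.0105)² = -1.316e-6 C/m.
Since E is radial and uniform over the curved surface, Φ = E·2πrL = Q_enc/ε₀ = λ_enc L/ε₀.
E = |λ_enc|/(2πε₀r) = (1.316e-6)/(2π·8.85×10^-12·0.0363) = 6.52×10^5 N/C.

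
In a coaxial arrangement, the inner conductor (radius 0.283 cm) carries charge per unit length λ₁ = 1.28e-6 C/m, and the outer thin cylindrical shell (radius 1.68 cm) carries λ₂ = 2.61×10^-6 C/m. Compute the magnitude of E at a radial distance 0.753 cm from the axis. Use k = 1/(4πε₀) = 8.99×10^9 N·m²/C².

E = 3.06×10^6 N/C

Choose a coaxial cylinder of radius r = 0.753 cm (arbitrary length L) as the Gaussian surface (between the conductors, 0.283 cm < r < 1.68 cm).
Only the inner wire is enclosed; the outer shell contributes nothing inside itself. λ_enc = λ₁ = 1.28×10^-6 C/m.
By Gauss's law (flux through the curved wall only), E·2πrL = λ_enc L/ε₀.
E = 2k|λ_enc|/r = 2(8.99×10^9)(1.28e-6)/(0.00753) = 3.06×10^6 N/C.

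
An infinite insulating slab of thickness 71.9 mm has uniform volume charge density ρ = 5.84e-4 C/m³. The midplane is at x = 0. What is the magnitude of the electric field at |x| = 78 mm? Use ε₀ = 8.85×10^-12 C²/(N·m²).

|E| = 2.37e6 V/m

The point |x| = 78 mm lies outside the slab (half-thickness 0.03595 m). A symmetric pillbox spanning the full slab encloses Q_enc = ρ·d·A.
Flux = 2EA ⇒ E = |ρ|d/(2ε₀), independent of distance outside.
E = (5.84e-4)(0.0719)/(2·8.85×10^-12) = 2.37×10^6 N/C.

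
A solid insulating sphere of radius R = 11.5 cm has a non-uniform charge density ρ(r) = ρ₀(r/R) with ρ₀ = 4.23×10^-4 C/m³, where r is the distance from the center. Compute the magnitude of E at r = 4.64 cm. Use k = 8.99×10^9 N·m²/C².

|E| = 2.24×10^5 N/C

By spherical symmetry E is radial; choose a Gaussian sphere of radius r = 4.64 cm (r < R).
Q_enc = ∫₀^r ρ(r')·4πr'² dr' = (4πρ₀/R) ∫₀^r r'^3 dr' = 4πρ₀ r^4/(4·R) = 5.356e-8 C.
By Gauss's law, ∮E·dA = E·4πr² = Q_enc/ε₀.
E = k|Q_enc|/r² = (8.99×10^9)(5.356e-8)/(0.0464)² = 2.24×10^5 N/C.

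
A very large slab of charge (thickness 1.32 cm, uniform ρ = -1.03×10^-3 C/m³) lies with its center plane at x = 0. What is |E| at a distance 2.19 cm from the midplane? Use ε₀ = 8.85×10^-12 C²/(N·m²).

|E| = 7.68×10^5 V/m

The point |x| = 2.19 cm lies outside the slab (half-thickness 0.0066 m). A symmetric pillbox spanning the full slab encloses Q_enc = ρ·d·A.
Flux = 2EA ⇒ E = |ρ|d/(2ε₀), independent of distance outside.
E = (1.03×10^-3)(0.0132)/(2·8.85×10^-12) = 7.68e5 N/C.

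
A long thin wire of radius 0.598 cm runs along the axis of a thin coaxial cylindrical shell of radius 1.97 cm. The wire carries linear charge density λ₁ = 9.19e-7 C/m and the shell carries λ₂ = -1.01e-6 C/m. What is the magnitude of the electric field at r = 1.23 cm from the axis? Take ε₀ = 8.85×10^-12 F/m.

E = 1.34e6 N/C

Choose a coaxial cylinder of radius r = 1.23 cm (arbitrary length L) as the Gaussian surface (between the conductors, 0.598 cm < r < 1.97 cm).
The shell at 1.97 cm lies outside the Gaussian surface, so λ_enc = λ₁ = 9.19×10^-7 C/m.
By Gauss's law (flux through the curved wall only), E·2πrL = λ_enc L/ε₀.
E = |λ_enc|/(2πε₀r) = (9.19×10^-7)/(2π·8.85×10^-12·0.0123) = 1.34e6 N/C.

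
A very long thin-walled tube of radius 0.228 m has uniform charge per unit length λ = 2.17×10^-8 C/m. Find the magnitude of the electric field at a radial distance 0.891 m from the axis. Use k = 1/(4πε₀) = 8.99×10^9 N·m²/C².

438 V/m

Choose a coaxial cylinder of radius r = 0.891 m (arbitrary length L) as the Gaussian surface (r > 0.228 m).
The full line charge is enclosed: λ_enc = 2.17×10^-8 C/m.
Gauss's law: E·2πrL = λ_enc L/ε₀.
E = 2k|λ_enc|/r = 2(8.99×10^9)(2.17e-8)/(0.891) = 438 N/C.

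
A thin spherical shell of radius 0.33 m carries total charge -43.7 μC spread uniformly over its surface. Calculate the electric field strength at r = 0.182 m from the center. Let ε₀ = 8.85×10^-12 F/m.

Symmetry ⇒ E = E(r) r̂. Gaussian sphere of radius r = 0.182 m (inside the shell, r < 0.33 m).
All the charge is outside the Gaussian surface: Q_enc = 0, hence E = 0 everywhere inside the shell.

E = 0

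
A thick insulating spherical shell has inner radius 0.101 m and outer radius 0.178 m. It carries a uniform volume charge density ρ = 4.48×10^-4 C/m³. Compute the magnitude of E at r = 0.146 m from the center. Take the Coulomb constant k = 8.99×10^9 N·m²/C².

1.65e6 N/C

By spherical symmetry E is radial; choose a Gaussian sphere of radius r = 0.146 m (within the shell material, 0.101 m < r < 0.178 m).
Only the shell between 0.101 m and r is enclosed: Q_enc = ρ·(4π/3)(r³ − a³) = (4.48×10^-4)·(4π/3)·((0.146)³ − (0.101)³) = 3.907×10^-6 C.
Gauss's law: E·4πr² = Q_enc/ε₀.
E = k|Q_enc|/r² = (8.99×10^9)(3.907×10^-6)/(0.146)² = 1.65×10^6 N/C.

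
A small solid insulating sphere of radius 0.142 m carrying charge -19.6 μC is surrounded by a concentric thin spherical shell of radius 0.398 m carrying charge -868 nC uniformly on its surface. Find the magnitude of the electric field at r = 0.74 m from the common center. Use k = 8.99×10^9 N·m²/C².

|E| = 3.36×10^5 N/C

Use a concentric Gaussian sphere at r = 0.74 m (r > 0.398 m, enclosing both).
Q_enc = (-19.6 μC) + (-868 nC) = -2.047×10^-5 C.
By Gauss's law, ∮E·dA = E·4πr² = Q_enc/ε₀.
E = k|Q_enc|/r² = (8.99×10^9)(2.047×10^-5)/(0.74)² = 3.36e5 N/C.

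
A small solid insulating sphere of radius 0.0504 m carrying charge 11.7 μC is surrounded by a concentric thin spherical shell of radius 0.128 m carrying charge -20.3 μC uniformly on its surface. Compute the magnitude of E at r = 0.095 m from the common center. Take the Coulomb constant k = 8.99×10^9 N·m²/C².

|E| = 1.17e7 V/m

By spherical symmetry E is radial; choose a Gaussian sphere of radius r = 0.095 m (between the bodies, 0.0504 m < r < 0.128 m).
The shell at 0.128 m lies outside the Gaussian surface, so Q_enc = 11.7 μC = 1.17e-5 C.
Applying ∮E·dA = Q_enc/ε₀ with Φ = E(4πr²):
E = k|Q_enc|/r² = (8.99×10^9)(1.17×10^-5)/(0.095)² = 1.17×10^7 N/C.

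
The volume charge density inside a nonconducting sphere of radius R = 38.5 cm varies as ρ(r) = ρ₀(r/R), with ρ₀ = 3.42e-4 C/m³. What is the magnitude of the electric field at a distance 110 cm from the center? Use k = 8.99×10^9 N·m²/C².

Use a concentric Gaussian sphere at r = 110 cm (r > R, all charge enclosed).
Q_enc = 4π ∫₀^R ρ₀(r'/R)^1 r'² dr' = 4πρ₀R³/4 = 6.131×10^-5 C.
Applying ∮E·dA = Q_enc/ε₀ with Φ = E(4πr²):
E = k|Q_enc|/r² = (8.99×10^9)(6.131×10^-5)/(1.1)² = 4.56×10^5 N/C.

|E| = 4.56×10^5 V/m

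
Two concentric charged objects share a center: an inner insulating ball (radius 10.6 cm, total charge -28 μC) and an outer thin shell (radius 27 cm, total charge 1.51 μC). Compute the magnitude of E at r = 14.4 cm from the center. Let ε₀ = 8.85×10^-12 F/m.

1.21×10^7 V/m

Take a concentric spherical Gaussian surface of radius r = 14.4 cm (between the bodies, 10.6 cm < r < 27 cm).
Only the inner charge is enclosed; the outer shell contributes nothing inside itself. Q_enc = -28 μC = -2.80×10^-5 C.
Gauss's law: E·4πr² = Q_enc/ε₀.
E = |Q_enc|/(4πε₀r²) = (2.80e-5)/(4π·8.85×10^-12·(0.144)²) = 1.21e7 N/C.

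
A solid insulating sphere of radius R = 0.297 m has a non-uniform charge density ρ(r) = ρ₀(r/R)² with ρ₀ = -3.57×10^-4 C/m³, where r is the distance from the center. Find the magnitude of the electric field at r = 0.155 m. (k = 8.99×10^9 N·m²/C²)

|E| = 3.41×10^5 V/m

Symmetry ⇒ E = E(r) r̂. Gaussian sphere of radius r = 0.155 m (r < R).
Integrate the density: Q_enc = 4π ∫₀^r ρ₀(r'/R)^2 r'² dr' = 4πρ₀ r^5/(5·R²) = -9.10e-7 C.
Gauss's law: E·4πr² = Q_enc/ε₀.
E = k|Q_enc|/r² = (8.99×10^9)(9.10×10^-7)/(0.155)² = 3.41e5 N/C.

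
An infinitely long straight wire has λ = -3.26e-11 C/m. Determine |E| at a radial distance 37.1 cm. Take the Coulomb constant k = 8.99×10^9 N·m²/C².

1.58 N/C

By cylindrical symmetry E is radial; use a coaxial Gaussian cylinder of radius 37.1 cm and length L.
Q_enc = λL, so λ_enc = -3.26×10^-11 C/m.
By Gauss's law (flux through the curved wall only), E·2πrL = λ_enc L/ε₀.
E = 2k|λ_enc|/r = 2(8.99×10^9)(3.26×10^-11)/(0.371) = 1.58 N/C.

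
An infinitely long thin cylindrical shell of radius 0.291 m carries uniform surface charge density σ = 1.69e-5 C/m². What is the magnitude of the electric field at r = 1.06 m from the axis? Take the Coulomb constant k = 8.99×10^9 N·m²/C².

Choose a coaxial cylinder of radius r = 1.06 m (arbitrary length L) as the Gaussian surface (r > 0.291 m).
The whole shell is enclosed: λ_enc = σ·2πR = (1.69e-5)·2π·(0.291) = 3.09e-5 C/m.
Gauss's law: E·2πrL = λ_enc L/ε₀.
E = 2k|λ_enc|/r = 2(8.99×10^9)(3.09×10^-5)/(1.06) = 5.24×10^5 N/C.

|E| ≈ 5.24×10^5 N/C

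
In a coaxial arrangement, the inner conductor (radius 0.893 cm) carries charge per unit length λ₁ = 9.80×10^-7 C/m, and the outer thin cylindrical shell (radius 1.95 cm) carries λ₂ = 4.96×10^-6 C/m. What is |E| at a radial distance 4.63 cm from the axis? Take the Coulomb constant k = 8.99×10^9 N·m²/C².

Coaxial Gaussian cylinder, radius r = 4.63 cm, length L (r > 1.95 cm, enclosing both).
λ_enc = λ₁ + λ₂ = (9.80×10^-7) + (4.96×10^-6) = 5.94×10^-6 C/m.
By Gauss's law (flux through the curved wall only), E·2πrL = λ_enc L/ε₀.
E = 2k|λ_enc|/r = 2(8.99×10^9)(5.94×10^-6)/(0.0463) = 2.31×10^6 N/C.

|E| ≈ 2.31e6 N/C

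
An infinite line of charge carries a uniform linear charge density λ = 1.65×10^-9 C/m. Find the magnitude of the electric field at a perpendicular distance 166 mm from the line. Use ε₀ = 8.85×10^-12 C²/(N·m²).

E ≈ 179 N/C

Take a coaxial cylindrical Gaussian surface of radius r = 166 mm and length L.
Q_enc = λL, so λ_enc = 1.65e-9 C/m.
Applying ∮E·dA = Q_enc/ε₀ with the end caps contributing no flux:
E = |λ_enc|/(2πε₀r) = (1.65×10^-9)/(2π·8.85×10^-12·0.166) = 179 N/C.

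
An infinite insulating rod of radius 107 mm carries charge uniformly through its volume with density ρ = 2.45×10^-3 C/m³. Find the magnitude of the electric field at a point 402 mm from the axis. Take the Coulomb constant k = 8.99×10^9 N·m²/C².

E = 3.94e6 N/C

Coaxial Gaussian cylinder, radius r = 402 mm, length L (r > 107 mm, full cross-section enclosed).
λ_enc = ρ·πR² = (2.45×10^-3)π(0.107)² = 8.812×10^-5 C/m.
Gauss's law: E·2πrL = λ_enc L/ε₀.
E = 2k|λ_enc|/r = 2(8.99×10^9)(8.812×10^-5)/(0.402) = 3.94×10^6 N/C.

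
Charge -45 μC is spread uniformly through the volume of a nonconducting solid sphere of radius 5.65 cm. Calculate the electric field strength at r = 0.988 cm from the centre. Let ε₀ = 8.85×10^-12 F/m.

E ≈ 2.22e7 V/m

By spherical symmetry E is radial; choose a Gaussian sphere of radius r = 0.988 cm (r < R).
Only the charge within r is enclosed: Q_enc = Q·(r/R)³ = (-45 μC)·(0.988 cm/5.65 cm)³ = -2.406×10^-7 C.
Since E is radial and uniform over the Gaussian sphere, Φ = E·4πr² = Q_enc/ε₀.
E = |Q_enc|/(4πε₀r²) = (2.406×10^-7)/(4π·8.85×10^-12·(0.00988)²) = 2.22×10^7 N/C.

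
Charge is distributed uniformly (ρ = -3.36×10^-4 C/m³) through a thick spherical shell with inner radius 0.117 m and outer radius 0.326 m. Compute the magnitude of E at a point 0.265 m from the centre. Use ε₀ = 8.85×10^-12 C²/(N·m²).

|E| = 3.07e6 V/m

Use a concentric Gaussian sphere at r = 0.265 m (within the shell material, 0.117 m < r < 0.326 m).
Enclosed charge is the volume from a to r: Q_enc = (4π/3)ρ(r³ − a³) = -2.394×10^-5 C.
Since E is radial and uniform over the Gaussian sphere, Φ = E·4πr² = Q_enc/ε₀.
E = |Q_enc|/(4πε₀r²) = (2.394×10^-5)/(4π·8.85×10^-12·(0.265)²) = 3.07e6 N/C.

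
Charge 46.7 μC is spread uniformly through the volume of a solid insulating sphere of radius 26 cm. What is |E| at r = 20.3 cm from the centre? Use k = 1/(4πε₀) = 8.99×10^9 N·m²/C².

4.85e6 V/m

Take a concentric spherical Gaussian surface of radius r = 20.3 cm (r < R).
Only the charge within r is enclosed: Q_enc = Q·(r/R)³ = (46.7 μC)·(20.3 cm/26 cm)³ = 2.223×10^-5 C.
Gauss's law: E·4πr² = Q_enc/ε₀.
E = k|Q_enc|/r² = (8.99×10^9)(2.223×10^-5)/(0.203)² = 4.85×10^6 N/C.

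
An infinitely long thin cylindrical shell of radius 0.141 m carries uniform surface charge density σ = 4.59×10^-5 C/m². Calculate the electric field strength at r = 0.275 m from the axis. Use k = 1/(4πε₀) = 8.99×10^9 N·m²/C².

E = 2.66×10^6 N/C

Take a coaxial cylindrical Gaussian surface of radius r = 0.275 m and length L (r > 0.141 m).
The whole shell is enclosed: λ_enc = σ·2πR = (4.59e-5)·2π·(0.141) = 4.066×10^-5 C/m.
Since E is radial and uniform over the curved surface, Φ = E·2πrL = Q_enc/ε₀ = λ_enc L/ε₀.
E = 2k|λ_enc|/r = 2(8.99×10^9)(4.066×10^-5)/(0.275) = 2.66×10^6 N/C.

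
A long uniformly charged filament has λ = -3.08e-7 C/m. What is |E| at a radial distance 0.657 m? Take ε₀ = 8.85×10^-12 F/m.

|E| ≈ 8.43×10^3 N/C

By cylindrical symmetry E is radial; use a coaxial Gaussian cylinder of radius 0.657 m and length L.
Q_enc = λL, so λ_enc = -3.08×10^-7 C/m.
By Gauss's law (flux through the curved wall only), E·2πrL = λ_enc L/ε₀.
E = |λ_enc|/(2πε₀r) = (3.08×10^-7)/(2π·8.85×10^-12·0.657) = 8.43e3 N/C.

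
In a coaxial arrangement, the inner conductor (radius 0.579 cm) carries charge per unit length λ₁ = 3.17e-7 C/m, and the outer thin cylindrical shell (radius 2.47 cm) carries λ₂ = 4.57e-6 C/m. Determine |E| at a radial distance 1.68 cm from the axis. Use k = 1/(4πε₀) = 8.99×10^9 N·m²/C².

|E| = 3.39×10^5 V/m

By cylindrical symmetry E is radial; use a coaxial Gaussian cylinder of radius 1.68 cm and length L (between the conductors, 0.579 cm < r < 2.47 cm).
Only the inner wire is enclosed; the outer shell contributes nothing inside itself. λ_enc = λ₁ = 3.17×10^-7 C/m.
Since E is radial and uniform over the curved surface, Φ = E·2πrL = Q_enc/ε₀ = λ_enc L/ε₀.
E = 2k|λ_enc|/r = 2(8.99×10^9)(3.17×10^-7)/(0.0168) = 3.39×10^5 N/C.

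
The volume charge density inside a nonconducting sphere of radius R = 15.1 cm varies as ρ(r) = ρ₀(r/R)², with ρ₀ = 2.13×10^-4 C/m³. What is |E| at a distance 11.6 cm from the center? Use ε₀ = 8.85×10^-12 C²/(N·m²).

E ≈ 3.30e5 N/C

By spherical symmetry E is radial; choose a Gaussian sphere of radius r = 11.6 cm (r < R).
Integrate the density: Q_enc = 4π ∫₀^r ρ₀(r'/R)^2 r'² dr' = 4πρ₀ r^5/(5·R²) = 4.931×10^-7 C.
Since E is radial and uniform over the Gaussian sphere, Φ = E·4πr² = Q_enc/ε₀.
E = |Q_enc|/(4πε₀r²) = (4.931×10^-7)/(4π·8.85×10^-12·(0.116)²) = 3.30×10^5 N/C.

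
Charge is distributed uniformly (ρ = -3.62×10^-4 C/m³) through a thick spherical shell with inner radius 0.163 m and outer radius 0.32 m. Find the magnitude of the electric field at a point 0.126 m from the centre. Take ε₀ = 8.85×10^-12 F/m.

|E| = 0 N/C

Take a concentric spherical Gaussian surface of radius r = 0.126 m (r < 0.163 m, inside the empty cavity).
No charge is enclosed, so by Gauss's law E·4πr² = 0 ⇒ E = 0.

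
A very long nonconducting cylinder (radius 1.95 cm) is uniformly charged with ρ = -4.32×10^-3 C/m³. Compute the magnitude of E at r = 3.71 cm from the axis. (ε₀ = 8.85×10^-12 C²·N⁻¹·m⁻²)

E = 2.50e6 N/C

Coaxial Gaussian cylinder, radius r = 3.71 cm, length L (r > 1.95 cm, full cross-section enclosed).
λ_enc = ρ·πR² = (-4.32×10^-3)π(0.0195)² = -5.161×10^-6 C/m.
Gauss's law: E·2πrL = λ_enc L/ε₀.
E = |λ_enc|/(2πε₀r) = (5.161e-6)/(2π·8.85×10^-12·0.0371) = 2.50×10^6 N/C.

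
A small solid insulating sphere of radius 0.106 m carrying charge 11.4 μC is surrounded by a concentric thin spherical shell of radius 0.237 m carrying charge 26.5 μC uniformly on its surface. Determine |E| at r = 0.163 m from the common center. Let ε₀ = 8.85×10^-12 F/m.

Symmetry ⇒ E = E(r) r̂. Gaussian sphere of radius r = 0.163 m (between the bodies, 0.106 m < r < 0.237 m).
The shell at 0.237 m lies outside the Gaussian surface, so Q_enc = 11.4 μC = 1.14×10^-5 C.
By Gauss's law, ∮E·dA = E·4πr² = Q_enc/ε₀.
E = |Q_enc|/(4πε₀r²) = (1.14×10^-5)/(4π·8.85×10^-12·(0.163)²) = 3.86×10^6 N/C.

3.86×10^6 N/C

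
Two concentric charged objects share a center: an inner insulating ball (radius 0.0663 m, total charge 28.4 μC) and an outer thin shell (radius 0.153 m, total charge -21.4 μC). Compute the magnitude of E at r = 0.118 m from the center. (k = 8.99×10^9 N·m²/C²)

Symmetry ⇒ E = E(r) r̂. Gaussian sphere of radius r = 0.118 m (between the bodies, 0.0663 m < r < 0.153 m).
Only the inner charge is enclosed; the outer shell contributes nothing inside itself. Q_enc = 28.4 μC = 2.84×10^-5 C.
Applying ∮E·dA = Q_enc/ε₀ with Φ = E(4πr²):
E = k|Q_enc|/r² = (8.99×10^9)(2.84×10^-5)/(0.118)² = 1.83e7 N/C.

E = 1.83×10^7 N/C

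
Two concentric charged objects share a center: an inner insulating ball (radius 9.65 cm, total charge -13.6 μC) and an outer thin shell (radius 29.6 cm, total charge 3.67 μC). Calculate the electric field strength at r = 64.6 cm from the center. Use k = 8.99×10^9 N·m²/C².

Use a concentric Gaussian sphere at r = 64.6 cm (r > 29.6 cm, enclosing both).
Q_enc = (-13.6 μC) + (3.67 μC) = -9.93×10^-6 C.
Since E is radial and uniform over the Gaussian sphere, Φ = E·4πr² = Q_enc/ε₀.
E = k|Q_enc|/r² = (8.99×10^9)(9.93×10^-6)/(0.646)² = 2.14e5 N/C.

E ≈ 2.14×10^5 N/C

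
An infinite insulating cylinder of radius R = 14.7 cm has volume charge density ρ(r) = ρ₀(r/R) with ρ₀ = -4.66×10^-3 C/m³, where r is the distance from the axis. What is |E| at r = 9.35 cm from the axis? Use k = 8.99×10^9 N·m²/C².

|E| ≈ 1.04×10^7 V/m

By cylindrical symmetry E is radial; use a coaxial Gaussian cylinder of radius 9.35 cm and length L (r < R).
λ_enc = ∫₀^r ρ(r')·2πr' dr' = (2πρ₀/R)·r^3/3 = -5.427×10^-5 C/m.
Since E is radial and uniform over the curved surface, Φ = E·2πrL = Q_enc/ε₀ = λ_enc L/ε₀.
E = 2k|λ_enc|/r = 2(8.99×10^9)(5.427×10^-5)/(0.0935) = 1.04×10^7 N/C.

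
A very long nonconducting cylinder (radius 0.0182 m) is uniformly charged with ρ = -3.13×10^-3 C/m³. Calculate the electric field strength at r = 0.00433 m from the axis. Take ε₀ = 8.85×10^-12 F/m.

E ≈ 7.66×10^5 N/C

Choose a coaxial cylinder of radius r = 0.00433 m (arbitrary length L) as the Gaussian surface (r < R).
Enclosed charge per unit length: λ_enc = ρ·πr² = (-3.13×10^-3)π(0.00433)² = -1.844e-7 C/m.
Applying ∮E·dA = Q_enc/ε₀ with the end caps contributing no flux:
E = |λ_enc|/(2πε₀r) = (1.844e-7)/(2π·8.85×10^-12·0.00433) = 7.66e5 N/C.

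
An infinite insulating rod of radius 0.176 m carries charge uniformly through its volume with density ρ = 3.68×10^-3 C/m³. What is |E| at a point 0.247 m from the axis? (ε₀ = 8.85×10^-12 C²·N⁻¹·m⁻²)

Take a coaxial cylindrical Gaussian surface of radius r = 0.247 m and length L (r > 0.176 m, full cross-section enclosed).
λ_enc = ρ·πR² = (3.68×10^-3)π(0.176)² = 3.581×10^-4 C/m.
Gauss's law: E·2πrL = λ_enc L/ε₀.
E = |λ_enc|/(2πε₀r) = (3.581×10^-4)/(2π·8.85×10^-12·0.247) = 2.61×10^7 N/C.

|E| ≈ 2.61×10^7 N/C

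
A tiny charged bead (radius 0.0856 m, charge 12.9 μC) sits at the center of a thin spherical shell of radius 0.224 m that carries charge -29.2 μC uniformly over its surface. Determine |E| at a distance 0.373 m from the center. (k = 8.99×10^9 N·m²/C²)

Take a concentric spherical Gaussian surface of radius r = 0.373 m (r > 0.224 m, enclosing both).
Q_enc = (12.9 μC) + (-29.2 μC) = -1.63e-5 C.
Since E is radial and uniform over the Gaussian sphere, Φ = E·4πr² = Q_enc/ε₀.
E = k|Q_enc|/r² = (8.99×10^9)(1.63×10^-5)/(0.373)² = 1.05e6 N/C.

|E| = 1.05×10^6 N/C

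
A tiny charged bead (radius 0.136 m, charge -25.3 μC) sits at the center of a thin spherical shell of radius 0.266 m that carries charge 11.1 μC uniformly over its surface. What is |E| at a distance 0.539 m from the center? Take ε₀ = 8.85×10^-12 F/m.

Symmetry ⇒ E = E(r) r̂. Gaussian sphere of radius r = 0.539 m (r > 0.266 m, enclosing both).
Q_enc = (-25.3 μC) + (11.1 μC) = -1.42×10^-5 C.
Since E is radial and uniform over the Gaussian sphere, Φ = E·4πr² = Q_enc/ε₀.
E = |Q_enc|/(4πε₀r²) = (1.42×10^-5)/(4π·8.85×10^-12·(0.539)²) = 4.39×10^5 N/C.

E = 4.39×10^5 V/m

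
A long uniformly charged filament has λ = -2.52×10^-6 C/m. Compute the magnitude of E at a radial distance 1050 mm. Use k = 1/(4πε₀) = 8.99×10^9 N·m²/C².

Coaxial Gaussian cylinder, radius r = 1050 mm, length L.
Q_enc = λL, so λ_enc = -2.52×10^-6 C/m.
Since E is radial and uniform over the curved surface, Φ = E·2πrL = Q_enc/ε₀ = λ_enc L/ε₀.
E = 2k|λ_enc|/r = 2(8.99×10^9)(2.52×10^-6)/(1.05) = 4.32e4 N/C.

|E| ≈ 4.32e4 N/C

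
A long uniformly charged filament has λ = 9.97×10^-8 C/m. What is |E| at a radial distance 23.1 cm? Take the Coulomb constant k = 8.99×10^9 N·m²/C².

|E| ≈ 7.76×10^3 V/m

Choose a coaxial cylinder of radius r = 23.1 cm (arbitrary length L) as the Gaussian surface.
Q_enc = λL, so λ_enc = 9.97e-8 C/m.
Applying ∮E·dA = Q_enc/ε₀ with the end caps contributing no flux:
E = 2k|λ_enc|/r = 2(8.99×10^9)(9.97×10^-8)/(0.231) = 7.76×10^3 N/C.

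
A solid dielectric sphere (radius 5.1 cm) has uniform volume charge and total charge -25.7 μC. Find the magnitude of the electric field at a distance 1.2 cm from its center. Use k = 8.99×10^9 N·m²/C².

By spherical symmetry E is radial; choose a Gaussian sphere of radius r = 1.2 cm (r < R).
Only the charge within r is enclosed: Q_enc = Q·(r/R)³ = (-25.7 μC)·(1.2 cm/5.1 cm)³ = -3.348×10^-7 C.
Since E is radial and uniform over the Gaussian sphere, Φ = E·4πr² = Q_enc/ε₀.
E = k|Q_enc|/r² = (8.99×10^9)(3.348e-7)/(0.012)² = 2.09×10^7 N/C.

|E| = 2.09×10^7 N/C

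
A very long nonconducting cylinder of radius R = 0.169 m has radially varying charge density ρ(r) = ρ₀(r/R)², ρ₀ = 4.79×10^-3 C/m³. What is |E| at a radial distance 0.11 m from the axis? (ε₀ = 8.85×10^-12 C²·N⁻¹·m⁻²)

Choose a coaxial cylinder of radius r = 0.11 m (arbitrary length L) as the Gaussian surface (r < R).
Integrating ρ over the cross-section to radius r: λ_enc = (2πρ₀/R²) ∫₀^r r'^3 dr' = 2πρ₀ r^4/(4·R²) = 3.857×10^-5 C/m.
Since E is radial and uniform over the curved surface, Φ = E·2πrL = Q_enc/ε₀ = λ_enc L/ε₀.
E = |λ_enc|/(2πε₀r) = (3.857×10^-5)/(2π·8.85×10^-12·0.11) = 6.31×10^6 N/C.

6.31×10^6 N/C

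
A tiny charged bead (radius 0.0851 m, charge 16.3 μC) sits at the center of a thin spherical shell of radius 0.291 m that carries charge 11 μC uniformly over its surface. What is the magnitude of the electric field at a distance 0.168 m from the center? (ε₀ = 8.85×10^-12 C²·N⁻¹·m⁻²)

E = 5.19×10^6 N/C

By spherical symmetry E is radial; choose a Gaussian sphere of radius r = 0.168 m (between the bodies, 0.0851 m < r < 0.291 m).
Only the inner charge is enclosed; the outer shell contributes nothing inside itself. Q_enc = 16.3 μC = 1.63×10^-5 C.
Gauss's law: E·4πr² = Q_enc/ε₀.
E = |Q_enc|/(4πε₀r²) = (1.63×10^-5)/(4π·8.85×10^-12·(0.168)²) = 5.19×10^6 N/C.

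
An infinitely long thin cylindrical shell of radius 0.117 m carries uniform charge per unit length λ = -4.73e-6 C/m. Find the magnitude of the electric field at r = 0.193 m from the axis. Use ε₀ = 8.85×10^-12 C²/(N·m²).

|E| ≈ 4.41e5 N/C

Choose a coaxial cylinder of radius r = 0.193 m (arbitrary length L) as the Gaussian surface (r > 0.117 m).
The full line charge is enclosed: λ_enc = -4.73×10^-6 C/m.
Applying ∮E·dA = Q_enc/ε₀ with the end caps contributing no flux:
E = |λ_enc|/(2πε₀r) = (4.73e-6)/(2π·8.85×10^-12·0.193) = 4.41e5 N/C.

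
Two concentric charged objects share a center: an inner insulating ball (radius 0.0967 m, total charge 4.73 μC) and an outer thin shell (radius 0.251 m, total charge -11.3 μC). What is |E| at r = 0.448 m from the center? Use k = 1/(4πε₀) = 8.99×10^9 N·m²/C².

E = 2.94×10^5 N/C

Take a concentric spherical Gaussian surface of radius r = 0.448 m (r > 0.251 m, enclosing both).
Q_enc = (4.73 μC) + (-11.3 μC) = -6.57×10^-6 C.
Gauss's law: E·4πr² = Q_enc/ε₀.
E = k|Q_enc|/r² = (8.99×10^9)(6.57e-6)/(0.448)² = 2.94e5 N/C.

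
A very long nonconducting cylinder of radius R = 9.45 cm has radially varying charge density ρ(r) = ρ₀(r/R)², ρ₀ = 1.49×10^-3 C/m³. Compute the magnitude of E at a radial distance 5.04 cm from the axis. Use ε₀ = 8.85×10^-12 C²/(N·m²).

Choose a coaxial cylinder of radius r = 5.04 cm (arbitrary length L) as the Gaussian surface (r < R).
Integrating ρ over the cross-section to radius r: λ_enc = (2πρ₀/R²) ∫₀^r r'^3 dr' = 2πρ₀ r^4/(4·R²) = 1.691e-6 C/m.
Since E is radial and uniform over the curved surface, Φ = E·2πrL = Q_enc/ε₀ = λ_enc L/ε₀.
E = |λ_enc|/(2πε₀r) = (1.691×10^-6)/(2π·8.85×10^-12·0.0504) = 6.03e5 N/C.

E = 6.03×10^5 N/C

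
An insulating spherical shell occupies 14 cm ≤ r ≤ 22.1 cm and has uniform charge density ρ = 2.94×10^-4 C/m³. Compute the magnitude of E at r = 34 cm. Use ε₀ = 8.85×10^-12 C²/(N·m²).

E = 7.71×10^5 N/C

Use a concentric Gaussian sphere at r = 34 cm (r > 22.1 cm, enclosing the whole shell).
Q_enc = ρ·(4π/3)(b³ − a³) = (2.94×10^-4)·(4π/3)·((0.221)³ − (0.14)³) = 9.913e-6 C.
Applying ∮E·dA = Q_enc/ε₀ with Φ = E(4πr²):
E = |Q_enc|/(4πε₀r²) = (9.913×10^-6)/(4π·8.85×10^-12·(0.34)²) = 7.71×10^5 N/C.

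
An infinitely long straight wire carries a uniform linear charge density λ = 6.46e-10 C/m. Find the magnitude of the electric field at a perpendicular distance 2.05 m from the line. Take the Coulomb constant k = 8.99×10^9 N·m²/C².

|E| = 5.67 N/C

Choose a coaxial cylinder of radius r = 2.05 m (arbitrary length L) as the Gaussian surface.
Q_enc = λL, so λ_enc = 6.46×10^-10 C/m.
Gauss's law: E·2πrL = λ_enc L/ε₀.
E = 2k|λ_enc|/r = 2(8.99×10^9)(6.46×10^-10)/(2.05) = 5.67 N/C.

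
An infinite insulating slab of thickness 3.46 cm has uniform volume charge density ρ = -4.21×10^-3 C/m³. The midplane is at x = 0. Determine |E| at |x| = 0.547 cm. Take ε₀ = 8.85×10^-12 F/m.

By symmetry E is perpendicular to the slab. A Gaussian pillbox from −0.547 cm to +0.547 cm (face area A) lies entirely within the slab.
Q_enc = ρ·(2x)·A and flux = 2EA, so 2EA = 2ρxA/ε₀ ⇒ E = |ρ|x/ε₀.
E = (4.21×10^-3)(0.00547)/(8.85×10^-12) = 2.60×10^6 N/C.

2.60×10^6 V/m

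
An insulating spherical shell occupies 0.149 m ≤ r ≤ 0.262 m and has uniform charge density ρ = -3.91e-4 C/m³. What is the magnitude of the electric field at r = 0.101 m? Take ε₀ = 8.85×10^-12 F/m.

E = 0 (no enclosed charge)

Take a concentric spherical Gaussian surface of radius r = 0.101 m (r < 0.149 m, inside the empty cavity).
Q_enc = 0 (all charge lies at larger r); Gauss's law gives E = 0.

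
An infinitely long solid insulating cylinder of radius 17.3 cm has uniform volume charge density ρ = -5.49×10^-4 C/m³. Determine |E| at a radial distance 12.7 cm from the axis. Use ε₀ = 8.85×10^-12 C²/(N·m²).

Take a coaxial cylindrical Gaussian surface of radius r = 12.7 cm and length L (r < R).
Charge inside radius r per length L is ρ·πr²·L, so λ_enc = ρπr² = -2.782e-5 C/m.
Since E is radial and uniform over the curved surface, Φ = E·2πrL = Q_enc/ε₀ = λ_enc L/ε₀.
E = |λ_enc|/(2πε₀r) = (2.782×10^-5)/(2π·8.85×10^-12·0.127) = 3.94×10^6 N/C.

|E| ≈ 3.94×10^6 N/C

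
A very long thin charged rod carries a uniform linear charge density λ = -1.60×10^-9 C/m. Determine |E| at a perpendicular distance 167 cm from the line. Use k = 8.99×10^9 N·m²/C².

|E| = 17.2 V/m

Coaxial Gaussian cylinder, radius r = 167 cm, length L.
Q_enc = λL, so λ_enc = -1.60×10^-9 C/m.
Gauss's law: E·2πrL = λ_enc L/ε₀.
E = 2k|λ_enc|/r = 2(8.99×10^9)(1.60×10^-9)/(1.67) = 17.2 N/C.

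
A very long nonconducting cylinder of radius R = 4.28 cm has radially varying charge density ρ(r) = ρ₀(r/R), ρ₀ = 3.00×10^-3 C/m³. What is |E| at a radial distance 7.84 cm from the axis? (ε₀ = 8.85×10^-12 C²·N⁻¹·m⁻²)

Choose a coaxial cylinder of radius r = 7.84 cm (arbitrary length L) as the Gaussian surface (r > R, full charge per length enclosed).
λ_enc = 2π ∫₀^R ρ₀(r'/R)^1 r' dr' = 2πρ₀R²/3 = 1.151×10^-5 C/m.
By Gauss's law (flux through the curved wall only), E·2πrL = λ_enc L/ε₀.
E = |λ_enc|/(2πε₀r) = (1.151e-5)/(2π·8.85×10^-12·0.0784) = 2.64e6 N/C.

|E| ≈ 2.64×10^6 N/C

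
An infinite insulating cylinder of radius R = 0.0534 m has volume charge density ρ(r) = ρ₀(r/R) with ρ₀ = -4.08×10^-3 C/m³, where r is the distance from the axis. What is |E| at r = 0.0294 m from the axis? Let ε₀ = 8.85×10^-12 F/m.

|E| ≈ 2.49×10^6 N/C

Choose a coaxial cylinder of radius r = 0.0294 m (arbitrary length L) as the Gaussian surface (r < R).
λ_enc = ∫₀^r ρ(r')·2πr' dr' = (2πρ₀/R)·r^3/3 = -4.066×10^-6 C/m.
Applying ∮E·dA = Q_enc/ε₀ with the end caps contributing no flux:
E = |λ_enc|/(2πε₀r) = (4.066e-6)/(2π·8.85×10^-12·0.0294) = 2.49e6 N/C.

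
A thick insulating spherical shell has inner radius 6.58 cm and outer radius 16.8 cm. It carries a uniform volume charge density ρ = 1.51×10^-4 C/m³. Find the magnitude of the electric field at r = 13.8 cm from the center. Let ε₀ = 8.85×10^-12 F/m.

|E| ≈ 7.00×10^5 N/C

By spherical symmetry E is radial; choose a Gaussian sphere of radius r = 13.8 cm (within the shell material, 6.58 cm < r < 16.8 cm).
Enclosed charge is the volume from a to r: Q_enc = (4π/3)ρ(r³ − a³) = 1.482e-6 C.
Gauss's law: E·4πr² = Q_enc/ε₀.
E = |Q_enc|/(4πε₀r²) = (1.482e-6)/(4π·8.85×10^-12·(0.138)²) = 7.00e5 N/C.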